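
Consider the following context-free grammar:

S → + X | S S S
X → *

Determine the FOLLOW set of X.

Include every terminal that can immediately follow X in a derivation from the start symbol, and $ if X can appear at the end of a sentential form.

We compute FOLLOW(X) using the standard algorithm.
FOLLOW(S) starts with {$}.
FIRST(S) = {+}
FIRST(X) = {*}
FOLLOW(S) = {$, +}
FOLLOW(X) = {$, +}
Therefore, FOLLOW(X) = {$, +}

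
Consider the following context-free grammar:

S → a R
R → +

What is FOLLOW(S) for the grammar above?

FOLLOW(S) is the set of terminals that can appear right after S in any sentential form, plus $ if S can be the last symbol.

We compute FOLLOW(S) using the standard algorithm.
FOLLOW(S) starts with {$}.
FIRST(R) = {+}
FIRST(S) = {a}
FOLLOW(R) = {$}
FOLLOW(S) = {$}
Therefore, FOLLOW(S) = {$}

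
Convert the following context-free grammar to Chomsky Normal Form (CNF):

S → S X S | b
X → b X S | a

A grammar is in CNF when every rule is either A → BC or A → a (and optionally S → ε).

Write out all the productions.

S → b; TB → b; X → a; S → S X0; X0 → X S; X → TB X1; X1 → X S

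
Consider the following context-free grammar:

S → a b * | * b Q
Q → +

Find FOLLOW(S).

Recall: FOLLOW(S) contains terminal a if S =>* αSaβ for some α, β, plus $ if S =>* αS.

We compute FOLLOW(S) using the standard algorithm.
FOLLOW(S) starts with {$}.
FIRST(Q) = {+}
FIRST(S) = {*, a}
FOLLOW(Q) = {$}
FOLLOW(S) = {$}
Therefore, FOLLOW(S) = {$}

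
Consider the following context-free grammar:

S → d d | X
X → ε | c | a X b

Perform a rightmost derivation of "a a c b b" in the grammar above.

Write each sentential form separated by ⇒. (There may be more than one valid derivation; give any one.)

S ⇒ X ⇒ a X b ⇒ a a X b b ⇒ a a c b b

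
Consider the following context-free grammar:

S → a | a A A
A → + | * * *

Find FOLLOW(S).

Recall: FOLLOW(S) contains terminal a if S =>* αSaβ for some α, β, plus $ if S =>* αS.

We compute FOLLOW(S) using the standard algorithm.
FOLLOW(S) starts with {$}.
FIRST(A) = {*, +}
FIRST(S) = {a}
FOLLOW(A) = {$, *, +}
FOLLOW(S) = {$}
Therefore, FOLLOW(S) = {$}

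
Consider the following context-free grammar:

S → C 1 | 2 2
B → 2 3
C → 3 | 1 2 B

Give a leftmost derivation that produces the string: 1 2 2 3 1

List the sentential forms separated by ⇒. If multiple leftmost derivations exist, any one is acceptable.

S ⇒ C 1 ⇒ 1 2 B 1 ⇒ 1 2 2 3 1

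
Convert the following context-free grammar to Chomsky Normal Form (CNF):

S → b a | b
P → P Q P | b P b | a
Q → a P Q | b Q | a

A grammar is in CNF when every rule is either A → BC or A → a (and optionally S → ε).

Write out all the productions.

TB → b; TA → a; S → b; P → a; Q → a; S → TB TA; P → P X0; X0 → Q P; P → TB X1; X1 → P TB; Q → TA X2; X2 → P Q; Q → TB Q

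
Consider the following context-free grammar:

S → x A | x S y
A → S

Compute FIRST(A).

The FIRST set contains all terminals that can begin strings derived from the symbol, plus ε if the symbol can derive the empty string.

We compute FIRST(A) using the standard algorithm.
FIRST(A) = {x}
FIRST(S) = {x}
Therefore, FIRST(A) = {x}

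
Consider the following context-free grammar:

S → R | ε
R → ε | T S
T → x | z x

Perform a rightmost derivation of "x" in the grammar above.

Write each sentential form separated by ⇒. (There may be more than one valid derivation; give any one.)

S ⇒ R ⇒ T S ⇒ T ⇒ x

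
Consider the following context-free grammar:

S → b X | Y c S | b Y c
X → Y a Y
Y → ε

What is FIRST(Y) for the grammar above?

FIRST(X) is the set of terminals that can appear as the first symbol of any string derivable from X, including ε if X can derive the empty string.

We compute FIRST(Y) using the standard algorithm.
FIRST(S) = {b, c}
FIRST(X) = {a}
FIRST(Y) = {ε}
Therefore, FIRST(Y) = {ε}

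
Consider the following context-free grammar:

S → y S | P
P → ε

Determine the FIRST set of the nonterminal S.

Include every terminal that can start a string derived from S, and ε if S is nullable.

We compute FIRST(S) using the standard algorithm.
FIRST(P) = {ε}
FIRST(S) = {y, ε}
Therefore, FIRST(S) = {y, ε}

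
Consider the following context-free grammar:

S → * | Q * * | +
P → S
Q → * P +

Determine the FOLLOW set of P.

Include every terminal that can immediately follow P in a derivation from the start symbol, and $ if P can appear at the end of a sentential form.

We compute FOLLOW(P) using the standard algorithm.
FOLLOW(S) starts with {$}.
FIRST(P) = {*, +}
FIRST(Q) = {*}
FIRST(S) = {*, +}
FOLLOW(P) = {+}
FOLLOW(Q) = {*}
FOLLOW(S) = {$, +}
Therefore, FOLLOW(P) = {+}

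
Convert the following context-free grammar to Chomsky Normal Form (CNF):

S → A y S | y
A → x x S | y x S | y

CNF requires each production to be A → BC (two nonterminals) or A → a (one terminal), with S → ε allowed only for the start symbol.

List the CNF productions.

TY → y; S → y; TX → x; A → y; S → A X0; X0 → TY S; A → TX X1; X1 → TX S; A → TY X2; X2 → TX S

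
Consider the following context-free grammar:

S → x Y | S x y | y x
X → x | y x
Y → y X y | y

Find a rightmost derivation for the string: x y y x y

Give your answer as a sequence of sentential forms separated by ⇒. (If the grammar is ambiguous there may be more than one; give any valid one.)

S ⇒ x Y ⇒ x y X y ⇒ x y y x y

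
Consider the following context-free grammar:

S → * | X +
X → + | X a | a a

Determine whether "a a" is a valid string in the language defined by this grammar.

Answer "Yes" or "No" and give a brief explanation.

No - no valid derivation exists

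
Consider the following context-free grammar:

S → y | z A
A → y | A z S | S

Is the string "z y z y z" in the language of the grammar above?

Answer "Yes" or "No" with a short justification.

No - no valid derivation exists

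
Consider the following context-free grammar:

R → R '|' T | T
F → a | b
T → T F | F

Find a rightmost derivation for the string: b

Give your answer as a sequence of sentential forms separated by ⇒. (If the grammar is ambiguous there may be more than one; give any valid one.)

R ⇒ T ⇒ F ⇒ b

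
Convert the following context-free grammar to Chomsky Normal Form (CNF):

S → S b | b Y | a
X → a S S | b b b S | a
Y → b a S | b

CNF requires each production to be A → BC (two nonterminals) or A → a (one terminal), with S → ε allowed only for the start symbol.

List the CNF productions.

TB → b; S → a; TA → a; X → a; Y → b; S → S TB; S → TB Y; X → TA X0; X0 → S S; X → TB X1; X1 → TB X2; X2 → TB S; Y → TB X3; X3 → TA S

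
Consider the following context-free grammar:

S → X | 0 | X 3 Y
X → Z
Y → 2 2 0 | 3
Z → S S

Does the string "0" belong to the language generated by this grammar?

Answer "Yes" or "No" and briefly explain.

Yes - a valid derivation exists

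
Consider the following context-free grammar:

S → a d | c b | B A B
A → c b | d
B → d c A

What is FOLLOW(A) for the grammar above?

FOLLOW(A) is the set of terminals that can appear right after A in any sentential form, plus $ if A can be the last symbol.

We compute FOLLOW(A) using the standard algorithm.
FOLLOW(S) starts with {$}.
FIRST(A) = {c, d}
FIRST(B) = {d}
FIRST(S) = {a, c, d}
FOLLOW(A) = {$, c, d}
FOLLOW(B) = {$, c, d}
FOLLOW(S) = {$}
Therefore, FOLLOW(A) = {$, c, d}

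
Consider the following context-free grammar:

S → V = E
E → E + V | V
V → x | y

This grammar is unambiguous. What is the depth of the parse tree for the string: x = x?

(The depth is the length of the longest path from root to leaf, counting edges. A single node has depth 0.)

3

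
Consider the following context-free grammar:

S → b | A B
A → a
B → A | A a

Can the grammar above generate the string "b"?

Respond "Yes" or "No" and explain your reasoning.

Yes - a valid derivation exists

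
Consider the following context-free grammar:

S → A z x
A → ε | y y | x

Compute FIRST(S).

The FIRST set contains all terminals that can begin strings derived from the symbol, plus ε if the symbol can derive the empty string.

We compute FIRST(S) using the standard algorithm.
FIRST(A) = {x, y, ε}
FIRST(S) = {x, y, z}
Therefore, FIRST(S) = {x, y, z}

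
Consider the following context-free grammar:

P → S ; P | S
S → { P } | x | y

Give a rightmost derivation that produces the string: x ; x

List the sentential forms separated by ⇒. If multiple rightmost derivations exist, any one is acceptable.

P ⇒ S ; P ⇒ S ; S ⇒ S ; x ⇒ x ; x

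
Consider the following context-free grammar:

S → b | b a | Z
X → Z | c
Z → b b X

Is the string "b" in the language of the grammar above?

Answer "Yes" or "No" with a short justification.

Yes - a valid derivation exists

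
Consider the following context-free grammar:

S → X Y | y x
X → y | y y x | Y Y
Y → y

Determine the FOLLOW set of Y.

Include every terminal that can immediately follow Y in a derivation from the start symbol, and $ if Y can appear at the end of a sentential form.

We compute FOLLOW(Y) using the standard algorithm.
FOLLOW(S) starts with {$}.
FIRST(S) = {y}
FIRST(X) = {y}
FIRST(Y) = {y}
FOLLOW(S) = {$}
FOLLOW(X) = {y}
FOLLOW(Y) = {$, y}
Therefore, FOLLOW(Y) = {$, y}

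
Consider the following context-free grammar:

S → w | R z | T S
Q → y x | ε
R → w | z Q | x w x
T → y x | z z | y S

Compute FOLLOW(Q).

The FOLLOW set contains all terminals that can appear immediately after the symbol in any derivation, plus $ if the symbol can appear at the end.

We compute FOLLOW(Q) using the standard algorithm.
FOLLOW(S) starts with {$}.
FIRST(Q) = {y, ε}
FIRST(R) = {w, x, z}
FIRST(S) = {w, x, y, z}
FIRST(T) = {y, z}
FOLLOW(Q) = {z}
FOLLOW(R) = {z}
FOLLOW(S) = {$, w, x, y, z}
FOLLOW(T) = {w, x, y, z}
Therefore, FOLLOW(Q) = {z}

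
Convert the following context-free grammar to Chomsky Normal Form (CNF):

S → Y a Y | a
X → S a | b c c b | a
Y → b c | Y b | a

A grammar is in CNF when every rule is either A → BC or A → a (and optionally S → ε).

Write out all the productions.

TA → a; S → a; TB → b; TC → c; X → a; Y → a; S → Y X0; X0 → TA Y; X → S TA; X → TB X1; X1 → TC X2; X2 → TC TB; Y → TB TC; Y → Y TB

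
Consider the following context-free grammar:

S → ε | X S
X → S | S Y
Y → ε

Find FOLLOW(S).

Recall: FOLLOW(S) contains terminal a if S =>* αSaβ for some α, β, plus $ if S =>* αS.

We compute FOLLOW(S) using the standard algorithm.
FOLLOW(S) starts with {$}.
FIRST(S) = {ε}
FIRST(X) = {ε}
FIRST(Y) = {ε}
FOLLOW(S) = {$}
FOLLOW(X) = {$}
FOLLOW(Y) = {$}
Therefore, FOLLOW(S) = {$}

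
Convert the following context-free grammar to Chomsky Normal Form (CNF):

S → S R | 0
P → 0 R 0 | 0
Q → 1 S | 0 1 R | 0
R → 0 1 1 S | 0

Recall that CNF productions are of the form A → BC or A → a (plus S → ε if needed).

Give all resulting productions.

S → 0; T0 → 0; P → 0; T1 → 1; Q → 0; R → 0; S → S R; P → T0 X0; X0 → R T0; Q → T1 S; Q → T0 X1; X1 → T1 R; R → T0 X2; X2 → T1 X3; X3 → T1 S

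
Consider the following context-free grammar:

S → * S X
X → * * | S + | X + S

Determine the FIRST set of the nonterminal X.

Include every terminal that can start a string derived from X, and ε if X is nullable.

We compute FIRST(X) using the standard algorithm.
FIRST(S) = {*}
FIRST(X) = {*}
Therefore, FIRST(X) = {*}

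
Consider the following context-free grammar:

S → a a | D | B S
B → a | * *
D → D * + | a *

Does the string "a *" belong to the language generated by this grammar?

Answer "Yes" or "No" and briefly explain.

Yes - a valid derivation exists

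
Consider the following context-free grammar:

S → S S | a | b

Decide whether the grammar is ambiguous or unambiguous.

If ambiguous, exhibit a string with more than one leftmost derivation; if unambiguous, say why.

Ambiguous - the string 'a b b' has two distinct leftmost derivations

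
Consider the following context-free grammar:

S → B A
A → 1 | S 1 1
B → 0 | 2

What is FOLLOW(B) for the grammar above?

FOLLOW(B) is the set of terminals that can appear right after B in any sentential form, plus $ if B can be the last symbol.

We compute FOLLOW(B) using the standard algorithm.
FOLLOW(S) starts with {$}.
FIRST(A) = {0, 1, 2}
FIRST(B) = {0, 2}
FIRST(S) = {0, 2}
FOLLOW(A) = {$, 1}
FOLLOW(B) = {0, 1, 2}
FOLLOW(S) = {$, 1}
Therefore, FOLLOW(B) = {0, 1, 2}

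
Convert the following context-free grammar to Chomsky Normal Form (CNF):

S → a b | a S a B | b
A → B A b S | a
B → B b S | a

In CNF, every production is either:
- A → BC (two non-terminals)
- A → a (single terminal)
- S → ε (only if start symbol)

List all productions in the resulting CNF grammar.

TA → a; TB → b; S → b; A → a; B → a; S → TA TB; S → TA X0; X0 → S X1; X1 → TA B; A → B X2; X2 → A X3; X3 → TB S; B → B X4; X4 → TB S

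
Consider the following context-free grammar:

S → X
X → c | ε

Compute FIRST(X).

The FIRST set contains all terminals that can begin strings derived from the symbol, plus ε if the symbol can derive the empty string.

We compute FIRST(X) using the standard algorithm.
FIRST(S) = {c, ε}
FIRST(X) = {c, ε}
Therefore, FIRST(X) = {c, ε}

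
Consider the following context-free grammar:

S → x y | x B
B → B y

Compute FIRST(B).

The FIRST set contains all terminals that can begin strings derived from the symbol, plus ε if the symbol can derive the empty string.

We compute FIRST(B) using the standard algorithm.
FIRST(B) = {}
FIRST(S) = {x}
Therefore, FIRST(B) = {}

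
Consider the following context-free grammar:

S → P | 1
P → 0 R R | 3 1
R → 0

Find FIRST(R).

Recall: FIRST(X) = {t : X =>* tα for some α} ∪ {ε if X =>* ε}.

We compute FIRST(R) using the standard algorithm.
FIRST(P) = {0, 3}
FIRST(R) = {0}
FIRST(S) = {0, 1, 3}
Therefore, FIRST(R) = {0}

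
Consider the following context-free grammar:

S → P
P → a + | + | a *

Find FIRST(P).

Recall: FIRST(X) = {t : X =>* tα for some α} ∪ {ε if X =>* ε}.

We compute FIRST(P) using the standard algorithm.
FIRST(P) = {+, a}
FIRST(S) = {+, a}
Therefore, FIRST(P) = {+, a}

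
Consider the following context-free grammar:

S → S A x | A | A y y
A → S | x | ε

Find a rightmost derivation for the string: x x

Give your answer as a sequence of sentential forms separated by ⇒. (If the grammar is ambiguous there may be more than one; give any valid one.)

S ⇒ S A x ⇒ S x x ⇒ A x x ⇒ x x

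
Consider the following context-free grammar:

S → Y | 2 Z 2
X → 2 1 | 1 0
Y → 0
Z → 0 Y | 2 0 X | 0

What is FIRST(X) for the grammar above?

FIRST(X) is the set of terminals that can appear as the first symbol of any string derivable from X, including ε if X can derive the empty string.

We compute FIRST(X) using the standard algorithm.
FIRST(S) = {0, 2}
FIRST(X) = {1, 2}
FIRST(Y) = {0}
FIRST(Z) = {0, 2}
Therefore, FIRST(X) = {1, 2}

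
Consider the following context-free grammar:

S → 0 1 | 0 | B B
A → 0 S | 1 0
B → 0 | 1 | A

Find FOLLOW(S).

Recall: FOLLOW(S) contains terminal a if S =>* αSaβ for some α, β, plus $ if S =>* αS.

We compute FOLLOW(S) using the standard algorithm.
FOLLOW(S) starts with {$}.
FIRST(A) = {0, 1}
FIRST(B) = {0, 1}
FIRST(S) = {0, 1}
FOLLOW(A) = {$, 0, 1}
FOLLOW(B) = {$, 0, 1}
FOLLOW(S) = {$, 0, 1}
Therefore, FOLLOW(S) = {$, 0, 1}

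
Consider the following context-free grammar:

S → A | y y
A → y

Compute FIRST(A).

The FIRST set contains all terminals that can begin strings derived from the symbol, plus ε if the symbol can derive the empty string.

We compute FIRST(A) using the standard algorithm.
FIRST(A) = {y}
FIRST(S) = {y}
Therefore, FIRST(A) = {y}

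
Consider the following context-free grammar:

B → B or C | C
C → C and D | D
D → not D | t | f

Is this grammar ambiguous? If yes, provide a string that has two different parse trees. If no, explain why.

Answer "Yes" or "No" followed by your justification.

No - the grammar is unambiguous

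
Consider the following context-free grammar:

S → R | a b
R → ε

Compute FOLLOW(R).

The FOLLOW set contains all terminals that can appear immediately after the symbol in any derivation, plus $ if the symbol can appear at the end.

We compute FOLLOW(R) using the standard algorithm.
FOLLOW(S) starts with {$}.
FIRST(R) = {ε}
FIRST(S) = {a, ε}
FOLLOW(R) = {$}
FOLLOW(S) = {$}
Therefore, FOLLOW(R) = {$}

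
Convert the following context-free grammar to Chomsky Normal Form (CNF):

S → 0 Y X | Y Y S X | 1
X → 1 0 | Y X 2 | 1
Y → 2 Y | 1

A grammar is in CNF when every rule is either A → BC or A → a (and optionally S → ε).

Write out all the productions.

T0 → 0; S → 1; T1 → 1; T2 → 2; X → 1; Y → 1; S → T0 X0; X0 → Y X; S → Y X1; X1 → Y X2; X2 → S X; X → T1 T0; X → Y X3; X3 → X T2; Y → T2 Y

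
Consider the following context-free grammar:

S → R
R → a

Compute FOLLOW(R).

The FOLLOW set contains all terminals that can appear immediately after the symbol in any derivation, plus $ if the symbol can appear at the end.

We compute FOLLOW(R) using the standard algorithm.
FOLLOW(S) starts with {$}.
FIRST(R) = {a}
FIRST(S) = {a}
FOLLOW(R) = {$}
FOLLOW(S) = {$}
Therefore, FOLLOW(R) = {$}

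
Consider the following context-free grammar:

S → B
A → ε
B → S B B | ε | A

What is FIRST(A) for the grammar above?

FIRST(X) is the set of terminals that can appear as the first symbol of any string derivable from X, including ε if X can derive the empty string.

We compute FIRST(A) using the standard algorithm.
FIRST(A) = {ε}
FIRST(B) = {ε}
FIRST(S) = {ε}
Therefore, FIRST(A) = {ε}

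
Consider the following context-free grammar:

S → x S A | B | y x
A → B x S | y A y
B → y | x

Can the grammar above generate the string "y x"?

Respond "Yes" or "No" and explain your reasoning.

Yes - a valid derivation exists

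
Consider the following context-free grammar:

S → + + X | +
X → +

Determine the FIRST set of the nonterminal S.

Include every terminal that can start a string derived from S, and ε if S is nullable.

We compute FIRST(S) using the standard algorithm.
FIRST(S) = {+}
FIRST(X) = {+}
Therefore, FIRST(S) = {+}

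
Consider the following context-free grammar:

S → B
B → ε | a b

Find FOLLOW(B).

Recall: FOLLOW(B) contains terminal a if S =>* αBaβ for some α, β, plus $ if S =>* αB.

We compute FOLLOW(B) using the standard algorithm.
FOLLOW(S) starts with {$}.
FIRST(B) = {a, ε}
FIRST(S) = {a, ε}
FOLLOW(B) = {$}
FOLLOW(S) = {$}
Therefore, FOLLOW(B) = {$}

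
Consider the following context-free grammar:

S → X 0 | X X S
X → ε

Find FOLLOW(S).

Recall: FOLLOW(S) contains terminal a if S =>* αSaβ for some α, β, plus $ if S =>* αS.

We compute FOLLOW(S) using the standard algorithm.
FOLLOW(S) starts with {$}.
FIRST(S) = {0}
FIRST(X) = {ε}
FOLLOW(S) = {$}
FOLLOW(X) = {0}
Therefore, FOLLOW(S) = {$}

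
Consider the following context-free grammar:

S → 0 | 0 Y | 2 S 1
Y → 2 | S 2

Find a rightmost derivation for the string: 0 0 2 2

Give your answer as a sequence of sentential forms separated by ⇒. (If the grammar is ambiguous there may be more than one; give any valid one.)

S ⇒ 0 Y ⇒ 0 S 2 ⇒ 0 0 Y 2 ⇒ 0 0 2 2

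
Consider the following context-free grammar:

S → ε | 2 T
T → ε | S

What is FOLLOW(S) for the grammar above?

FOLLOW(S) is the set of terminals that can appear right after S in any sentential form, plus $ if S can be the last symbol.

We compute FOLLOW(S) using the standard algorithm.
FOLLOW(S) starts with {$}.
FIRST(S) = {2, ε}
FIRST(T) = {2, ε}
FOLLOW(S) = {$}
FOLLOW(T) = {$}
Therefore, FOLLOW(S) = {$}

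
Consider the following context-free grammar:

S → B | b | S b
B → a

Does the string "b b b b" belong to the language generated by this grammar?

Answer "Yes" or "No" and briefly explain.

Yes - a valid derivation exists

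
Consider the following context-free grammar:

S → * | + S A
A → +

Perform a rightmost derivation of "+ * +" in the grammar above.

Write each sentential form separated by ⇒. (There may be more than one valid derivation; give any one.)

S ⇒ + S A ⇒ + S + ⇒ + * +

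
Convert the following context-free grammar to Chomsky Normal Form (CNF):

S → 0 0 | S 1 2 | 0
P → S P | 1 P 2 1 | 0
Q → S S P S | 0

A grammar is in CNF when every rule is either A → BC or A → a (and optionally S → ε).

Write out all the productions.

T0 → 0; T1 → 1; T2 → 2; S → 0; P → 0; Q → 0; S → T0 T0; S → S X0; X0 → T1 T2; P → S P; P → T1 X1; X1 → P X2; X2 → T2 T1; Q → S X3; X3 → S X4; X4 → P S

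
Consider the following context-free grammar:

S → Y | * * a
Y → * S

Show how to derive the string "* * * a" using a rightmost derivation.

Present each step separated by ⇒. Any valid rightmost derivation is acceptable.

S ⇒ Y ⇒ * S ⇒ * * * a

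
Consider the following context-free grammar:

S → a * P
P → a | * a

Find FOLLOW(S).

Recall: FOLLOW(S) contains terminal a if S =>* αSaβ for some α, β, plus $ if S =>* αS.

We compute FOLLOW(S) using the standard algorithm.
FOLLOW(S) starts with {$}.
FIRST(P) = {*, a}
FIRST(S) = {a}
FOLLOW(P) = {$}
FOLLOW(S) = {$}
Therefore, FOLLOW(S) = {$}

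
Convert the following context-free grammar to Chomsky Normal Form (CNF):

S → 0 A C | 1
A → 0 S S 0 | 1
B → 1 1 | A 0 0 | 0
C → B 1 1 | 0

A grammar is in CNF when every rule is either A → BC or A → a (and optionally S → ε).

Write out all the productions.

T0 → 0; S → 1; A → 1; T1 → 1; B → 0; C → 0; S → T0 X0; X0 → A C; A → T0 X1; X1 → S X2; X2 → S T0; B → T1 T1; B → A X3; X3 → T0 T0; C → B X4; X4 → T1 T1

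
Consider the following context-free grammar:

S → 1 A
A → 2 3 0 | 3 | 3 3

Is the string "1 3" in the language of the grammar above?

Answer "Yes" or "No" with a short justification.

Yes - a valid derivation exists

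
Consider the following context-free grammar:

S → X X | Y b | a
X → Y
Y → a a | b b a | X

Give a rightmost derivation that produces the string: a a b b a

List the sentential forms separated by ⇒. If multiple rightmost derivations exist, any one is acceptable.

S ⇒ X X ⇒ X Y ⇒ X b b a ⇒ Y b b a ⇒ a a b b a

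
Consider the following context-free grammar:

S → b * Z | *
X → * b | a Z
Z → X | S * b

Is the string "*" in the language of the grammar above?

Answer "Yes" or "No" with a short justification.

Yes - a valid derivation exists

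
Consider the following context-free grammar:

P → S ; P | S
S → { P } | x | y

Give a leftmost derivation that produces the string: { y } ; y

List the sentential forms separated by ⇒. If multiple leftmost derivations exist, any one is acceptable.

P ⇒ S ; P ⇒ { P } ; P ⇒ { S } ; P ⇒ { y } ; P ⇒ { y } ; S ⇒ { y } ; y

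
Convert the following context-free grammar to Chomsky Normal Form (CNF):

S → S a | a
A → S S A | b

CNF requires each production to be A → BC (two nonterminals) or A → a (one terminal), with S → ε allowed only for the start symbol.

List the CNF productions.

TA → a; S → a; A → b; S → S TA; A → S X0; X0 → S A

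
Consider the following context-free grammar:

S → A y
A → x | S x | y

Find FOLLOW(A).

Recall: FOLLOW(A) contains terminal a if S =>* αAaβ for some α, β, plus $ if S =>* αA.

We compute FOLLOW(A) using the standard algorithm.
FOLLOW(S) starts with {$}.
FIRST(A) = {x, y}
FIRST(S) = {x, y}
FOLLOW(A) = {y}
FOLLOW(S) = {$, x}
Therefore, FOLLOW(A) = {y}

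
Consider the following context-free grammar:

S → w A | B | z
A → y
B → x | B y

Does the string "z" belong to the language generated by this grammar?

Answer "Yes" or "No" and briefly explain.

Yes - a valid derivation exists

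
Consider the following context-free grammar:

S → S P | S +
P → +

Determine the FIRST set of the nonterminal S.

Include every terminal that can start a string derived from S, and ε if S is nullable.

We compute FIRST(S) using the standard algorithm.
FIRST(P) = {+}
FIRST(S) = {}
Therefore, FIRST(S) = {}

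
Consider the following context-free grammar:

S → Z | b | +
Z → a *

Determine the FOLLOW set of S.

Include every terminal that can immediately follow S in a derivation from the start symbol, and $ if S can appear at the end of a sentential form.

We compute FOLLOW(S) using the standard algorithm.
FOLLOW(S) starts with {$}.
FIRST(S) = {+, a, b}
FIRST(Z) = {a}
FOLLOW(S) = {$}
FOLLOW(Z) = {$}
Therefore, FOLLOW(S) = {$}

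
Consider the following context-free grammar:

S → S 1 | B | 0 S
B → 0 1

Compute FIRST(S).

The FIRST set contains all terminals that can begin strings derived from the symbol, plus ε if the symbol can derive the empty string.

We compute FIRST(S) using the standard algorithm.
FIRST(B) = {0}
FIRST(S) = {0}
Therefore, FIRST(S) = {0}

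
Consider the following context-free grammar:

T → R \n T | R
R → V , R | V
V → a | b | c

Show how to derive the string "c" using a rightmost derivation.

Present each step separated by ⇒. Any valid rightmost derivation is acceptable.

T ⇒ R ⇒ V ⇒ c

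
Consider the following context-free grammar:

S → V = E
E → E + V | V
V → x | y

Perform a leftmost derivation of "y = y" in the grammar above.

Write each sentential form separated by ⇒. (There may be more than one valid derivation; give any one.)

S ⇒ V = E ⇒ y = E ⇒ y = V ⇒ y = y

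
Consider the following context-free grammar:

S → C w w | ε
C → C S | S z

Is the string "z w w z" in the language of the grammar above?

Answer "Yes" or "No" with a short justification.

No - no valid derivation exists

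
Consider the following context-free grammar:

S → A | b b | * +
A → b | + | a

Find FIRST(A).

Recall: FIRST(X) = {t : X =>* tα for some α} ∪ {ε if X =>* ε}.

We compute FIRST(A) using the standard algorithm.
FIRST(A) = {+, a, b}
FIRST(S) = {*, +, a, b}
Therefore, FIRST(A) = {+, a, b}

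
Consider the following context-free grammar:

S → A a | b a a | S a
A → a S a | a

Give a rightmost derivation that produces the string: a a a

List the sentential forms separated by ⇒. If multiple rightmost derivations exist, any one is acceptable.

S ⇒ S a ⇒ A a a ⇒ a a a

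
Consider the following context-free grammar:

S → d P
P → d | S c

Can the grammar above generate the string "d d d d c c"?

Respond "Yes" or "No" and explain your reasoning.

Yes - a valid derivation exists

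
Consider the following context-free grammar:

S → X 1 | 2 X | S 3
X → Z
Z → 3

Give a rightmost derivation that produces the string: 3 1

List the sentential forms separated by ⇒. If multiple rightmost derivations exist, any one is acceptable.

S ⇒ X 1 ⇒ Z 1 ⇒ 3 1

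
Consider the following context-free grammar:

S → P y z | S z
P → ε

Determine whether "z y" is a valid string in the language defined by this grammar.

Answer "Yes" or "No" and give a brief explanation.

No - no valid derivation exists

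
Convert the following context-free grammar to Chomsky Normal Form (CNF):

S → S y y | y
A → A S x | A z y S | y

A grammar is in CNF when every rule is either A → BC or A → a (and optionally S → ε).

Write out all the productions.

TY → y; S → y; TX → x; TZ → z; A → y; S → S X0; X0 → TY TY; A → A X1; X1 → S TX; A → A X2; X2 → TZ X3; X3 → TY S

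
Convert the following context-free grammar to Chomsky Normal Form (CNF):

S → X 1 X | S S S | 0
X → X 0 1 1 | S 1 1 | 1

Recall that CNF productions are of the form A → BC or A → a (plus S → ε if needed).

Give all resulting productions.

T1 → 1; S → 0; T0 → 0; X → 1; S → X X0; X0 → T1 X; S → S X1; X1 → S S; X → X X2; X2 → T0 X3; X3 → T1 T1; X → S X4; X4 → T1 T1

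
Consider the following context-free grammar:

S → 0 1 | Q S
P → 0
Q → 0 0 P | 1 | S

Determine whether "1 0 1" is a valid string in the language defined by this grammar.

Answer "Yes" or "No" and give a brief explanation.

Yes - a valid derivation exists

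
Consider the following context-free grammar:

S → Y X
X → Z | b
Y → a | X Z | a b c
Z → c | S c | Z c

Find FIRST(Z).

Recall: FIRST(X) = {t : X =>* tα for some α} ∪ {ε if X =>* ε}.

We compute FIRST(Z) using the standard algorithm.
FIRST(S) = {a, b, c}
FIRST(X) = {a, b, c}
FIRST(Y) = {a, b, c}
FIRST(Z) = {a, b, c}
Therefore, FIRST(Z) = {a, b, c}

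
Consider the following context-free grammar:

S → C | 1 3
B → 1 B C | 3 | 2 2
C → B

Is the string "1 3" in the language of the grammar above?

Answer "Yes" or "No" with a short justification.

Yes - a valid derivation exists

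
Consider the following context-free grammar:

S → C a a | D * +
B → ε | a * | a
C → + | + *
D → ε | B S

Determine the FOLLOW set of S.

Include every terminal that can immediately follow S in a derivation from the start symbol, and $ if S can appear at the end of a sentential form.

We compute FOLLOW(S) using the standard algorithm.
FOLLOW(S) starts with {$}.
FIRST(B) = {a, ε}
FIRST(C) = {+}
FIRST(D) = {*, +, a, ε}
FIRST(S) = {*, +, a}
FOLLOW(B) = {*, +, a}
FOLLOW(C) = {a}
FOLLOW(D) = {*}
FOLLOW(S) = {$, *}
Therefore, FOLLOW(S) = {$, *}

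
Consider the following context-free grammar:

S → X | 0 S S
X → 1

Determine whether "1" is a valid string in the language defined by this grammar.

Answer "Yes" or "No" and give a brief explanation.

Yes - a valid derivation exists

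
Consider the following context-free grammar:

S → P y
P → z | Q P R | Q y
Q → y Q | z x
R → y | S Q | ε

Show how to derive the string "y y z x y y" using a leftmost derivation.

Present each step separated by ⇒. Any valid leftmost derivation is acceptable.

S ⇒ P y ⇒ Q y y ⇒ y Q y y ⇒ y y Q y y ⇒ y y z x y y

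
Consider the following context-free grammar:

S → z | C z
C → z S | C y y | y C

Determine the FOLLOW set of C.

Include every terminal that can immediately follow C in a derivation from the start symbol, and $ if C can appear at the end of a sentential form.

We compute FOLLOW(C) using the standard algorithm.
FOLLOW(S) starts with {$}.
FIRST(C) = {y, z}
FIRST(S) = {y, z}
FOLLOW(C) = {y, z}
FOLLOW(S) = {$, y, z}
Therefore, FOLLOW(C) = {y, z}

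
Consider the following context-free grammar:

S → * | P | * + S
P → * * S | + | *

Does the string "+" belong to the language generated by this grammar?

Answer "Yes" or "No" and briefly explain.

Yes - a valid derivation exists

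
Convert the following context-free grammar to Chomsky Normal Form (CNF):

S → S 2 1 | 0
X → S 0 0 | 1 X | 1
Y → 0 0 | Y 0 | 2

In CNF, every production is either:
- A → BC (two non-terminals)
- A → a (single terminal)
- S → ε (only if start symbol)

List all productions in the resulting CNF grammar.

T2 → 2; T1 → 1; S → 0; T0 → 0; X → 1; Y → 2; S → S X0; X0 → T2 T1; X → S X1; X1 → T0 T0; X → T1 X; Y → T0 T0; Y → Y T0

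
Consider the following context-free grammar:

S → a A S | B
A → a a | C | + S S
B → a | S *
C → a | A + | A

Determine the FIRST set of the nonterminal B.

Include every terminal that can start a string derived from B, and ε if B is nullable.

We compute FIRST(B) using the standard algorithm.
FIRST(A) = {+, a}
FIRST(B) = {a}
FIRST(C) = {+, a}
FIRST(S) = {a}
Therefore, FIRST(B) = {a}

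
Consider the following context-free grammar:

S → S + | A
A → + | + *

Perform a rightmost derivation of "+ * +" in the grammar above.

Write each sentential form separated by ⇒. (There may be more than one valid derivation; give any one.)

S ⇒ S + ⇒ A + ⇒ + * +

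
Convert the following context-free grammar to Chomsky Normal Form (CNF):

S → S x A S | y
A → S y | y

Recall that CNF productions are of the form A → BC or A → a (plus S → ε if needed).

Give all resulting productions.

TX → x; S → y; TY → y; A → y; S → S X0; X0 → TX X1; X1 → A S; A → S TY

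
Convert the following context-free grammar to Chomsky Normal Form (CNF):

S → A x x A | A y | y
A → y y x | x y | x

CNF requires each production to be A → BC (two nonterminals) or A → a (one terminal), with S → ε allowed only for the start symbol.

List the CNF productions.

TX → x; TY → y; S → y; A → x; S → A X0; X0 → TX X1; X1 → TX A; S → A TY; A → TY X2; X2 → TY TX; A → TX TY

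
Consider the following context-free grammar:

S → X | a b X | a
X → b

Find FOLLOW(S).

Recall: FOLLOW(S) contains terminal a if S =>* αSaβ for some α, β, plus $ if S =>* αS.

We compute FOLLOW(S) using the standard algorithm.
FOLLOW(S) starts with {$}.
FIRST(S) = {a, b}
FIRST(X) = {b}
FOLLOW(S) = {$}
FOLLOW(X) = {$}
Therefore, FOLLOW(S) = {$}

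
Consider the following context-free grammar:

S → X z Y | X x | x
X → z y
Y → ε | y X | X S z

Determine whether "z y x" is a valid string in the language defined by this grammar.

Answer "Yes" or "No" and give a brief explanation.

Yes - a valid derivation exists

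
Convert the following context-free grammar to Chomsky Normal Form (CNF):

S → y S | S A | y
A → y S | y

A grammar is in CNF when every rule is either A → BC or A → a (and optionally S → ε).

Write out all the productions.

TY → y; S → y; A → y; S → TY S; S → S A; A → TY S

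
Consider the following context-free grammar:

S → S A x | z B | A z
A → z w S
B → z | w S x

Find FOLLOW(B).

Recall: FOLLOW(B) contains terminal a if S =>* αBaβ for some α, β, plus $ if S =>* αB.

We compute FOLLOW(B) using the standard algorithm.
FOLLOW(S) starts with {$}.
FIRST(A) = {z}
FIRST(B) = {w, z}
FIRST(S) = {z}
FOLLOW(A) = {x, z}
FOLLOW(B) = {$, x, z}
FOLLOW(S) = {$, x, z}
Therefore, FOLLOW(B) = {$, x, z}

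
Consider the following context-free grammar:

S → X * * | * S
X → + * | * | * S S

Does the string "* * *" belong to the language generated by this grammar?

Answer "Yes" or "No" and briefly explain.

Yes - a valid derivation exists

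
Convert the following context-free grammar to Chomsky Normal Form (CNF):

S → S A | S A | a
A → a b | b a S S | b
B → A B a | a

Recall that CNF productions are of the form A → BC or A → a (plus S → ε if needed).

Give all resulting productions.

S → a; TA → a; TB → b; A → b; B → a; S → S A; S → S A; A → TA TB; A → TB X0; X0 → TA X1; X1 → S S; B → A X2; X2 → B TA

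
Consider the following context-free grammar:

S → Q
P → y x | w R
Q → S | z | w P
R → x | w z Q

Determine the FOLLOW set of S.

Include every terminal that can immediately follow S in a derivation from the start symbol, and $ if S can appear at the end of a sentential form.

We compute FOLLOW(S) using the standard algorithm.
FOLLOW(S) starts with {$}.
FIRST(P) = {w, y}
FIRST(Q) = {w, z}
FIRST(R) = {w, x}
FIRST(S) = {w, z}
FOLLOW(P) = {$}
FOLLOW(Q) = {$}
FOLLOW(R) = {$}
FOLLOW(S) = {$}
Therefore, FOLLOW(S) = {$}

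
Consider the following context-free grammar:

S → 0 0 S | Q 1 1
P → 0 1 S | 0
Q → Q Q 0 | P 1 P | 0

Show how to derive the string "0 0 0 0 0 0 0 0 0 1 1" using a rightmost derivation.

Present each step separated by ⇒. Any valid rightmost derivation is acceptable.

S ⇒ 0 0 S ⇒ 0 0 0 0 S ⇒ 0 0 0 0 0 0 S ⇒ 0 0 0 0 0 0 0 0 S ⇒ 0 0 0 0 0 0 0 0 Q 1 1 ⇒ 0 0 0 0 0 0 0 0 0 1 1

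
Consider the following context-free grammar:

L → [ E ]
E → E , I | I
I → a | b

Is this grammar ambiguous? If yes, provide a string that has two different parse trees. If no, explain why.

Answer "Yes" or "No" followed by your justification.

No - the grammar is unambiguous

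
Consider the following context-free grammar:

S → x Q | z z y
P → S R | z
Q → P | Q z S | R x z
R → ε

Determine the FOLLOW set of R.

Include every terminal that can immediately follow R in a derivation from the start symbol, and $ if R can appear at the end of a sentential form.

We compute FOLLOW(R) using the standard algorithm.
FOLLOW(S) starts with {$}.
FIRST(P) = {x, z}
FIRST(Q) = {x, z}
FIRST(R) = {ε}
FIRST(S) = {x, z}
FOLLOW(P) = {$, z}
FOLLOW(Q) = {$, z}
FOLLOW(R) = {$, x, z}
FOLLOW(S) = {$, z}
Therefore, FOLLOW(R) = {$, x, z}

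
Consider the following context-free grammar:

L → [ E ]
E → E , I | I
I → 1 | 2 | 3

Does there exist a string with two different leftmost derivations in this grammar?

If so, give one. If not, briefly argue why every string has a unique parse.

No - every string in the language has a unique leftmost derivation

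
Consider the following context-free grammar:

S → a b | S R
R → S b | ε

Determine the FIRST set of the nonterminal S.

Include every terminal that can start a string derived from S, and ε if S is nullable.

We compute FIRST(S) using the standard algorithm.
FIRST(R) = {a, ε}
FIRST(S) = {a}
Therefore, FIRST(S) = {a}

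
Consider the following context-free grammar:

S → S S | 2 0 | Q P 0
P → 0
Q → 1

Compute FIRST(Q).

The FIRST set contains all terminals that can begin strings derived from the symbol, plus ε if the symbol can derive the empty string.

We compute FIRST(Q) using the standard algorithm.
FIRST(P) = {0}
FIRST(Q) = {1}
FIRST(S) = {1, 2}
Therefore, FIRST(Q) = {1}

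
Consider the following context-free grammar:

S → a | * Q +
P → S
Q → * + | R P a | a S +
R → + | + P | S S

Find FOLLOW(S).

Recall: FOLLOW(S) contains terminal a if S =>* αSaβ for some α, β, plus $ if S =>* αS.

We compute FOLLOW(S) using the standard algorithm.
FOLLOW(S) starts with {$}.
FIRST(P) = {*, a}
FIRST(Q) = {*, +, a}
FIRST(R) = {*, +, a}
FIRST(S) = {*, a}
FOLLOW(P) = {*, a}
FOLLOW(Q) = {+}
FOLLOW(R) = {*, a}
FOLLOW(S) = {$, *, +, a}
Therefore, FOLLOW(S) = {$, *, +, a}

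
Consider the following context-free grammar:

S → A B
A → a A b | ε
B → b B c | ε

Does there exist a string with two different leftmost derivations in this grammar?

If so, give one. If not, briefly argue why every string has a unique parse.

No - every string in the language has a unique leftmost derivation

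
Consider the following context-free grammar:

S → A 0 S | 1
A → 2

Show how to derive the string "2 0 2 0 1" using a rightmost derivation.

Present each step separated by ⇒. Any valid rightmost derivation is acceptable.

S ⇒ A 0 S ⇒ A 0 A 0 S ⇒ A 0 A 0 1 ⇒ A 0 2 0 1 ⇒ 2 0 2 0 1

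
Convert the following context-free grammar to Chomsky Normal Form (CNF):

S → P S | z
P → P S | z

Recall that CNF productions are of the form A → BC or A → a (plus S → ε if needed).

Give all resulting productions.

S → z; P → z; S → P S; P → P S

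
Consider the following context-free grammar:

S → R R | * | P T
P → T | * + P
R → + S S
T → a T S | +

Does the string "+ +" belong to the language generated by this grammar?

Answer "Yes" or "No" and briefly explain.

Yes - a valid derivation exists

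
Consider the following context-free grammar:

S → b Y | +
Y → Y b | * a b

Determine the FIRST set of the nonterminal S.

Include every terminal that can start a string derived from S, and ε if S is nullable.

We compute FIRST(S) using the standard algorithm.
FIRST(S) = {+, b}
FIRST(Y) = {*}
Therefore, FIRST(S) = {+, b}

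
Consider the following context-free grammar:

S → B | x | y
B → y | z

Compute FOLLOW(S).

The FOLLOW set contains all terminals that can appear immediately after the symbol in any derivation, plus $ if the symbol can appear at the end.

We compute FOLLOW(S) using the standard algorithm.
FOLLOW(S) starts with {$}.
FIRST(B) = {y, z}
FIRST(S) = {x, y, z}
FOLLOW(B) = {$}
FOLLOW(S) = {$}
Therefore, FOLLOW(S) = {$}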